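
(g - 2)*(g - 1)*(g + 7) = g^3 + 4*g^2 - 19*g + 14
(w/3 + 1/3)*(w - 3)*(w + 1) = w^3/3 - w^2/3 - 5*w/3 - 1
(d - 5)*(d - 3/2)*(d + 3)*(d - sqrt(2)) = d^4 - 7*d^3/2 - sqrt(2)*d^3 - 12*d^2 + 7*sqrt(2)*d^2/2 + 12*sqrt(2)*d + 45*d/2 - 45*sqrt(2)/2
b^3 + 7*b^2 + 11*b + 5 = (b + 1)^2*(b + 5)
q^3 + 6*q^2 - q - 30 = (q - 2)*(q + 3)*(q + 5)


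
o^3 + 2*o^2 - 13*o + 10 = (o - 2)*(o - 1)*(o + 5)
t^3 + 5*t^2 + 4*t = t*(t + 1)*(t + 4)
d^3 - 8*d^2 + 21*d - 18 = (d - 3)^2*(d - 2)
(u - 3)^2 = u^2 - 6*u + 9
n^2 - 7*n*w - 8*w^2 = (n - 8*w)*(n + w)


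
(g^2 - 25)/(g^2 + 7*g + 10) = (g - 5)/(g + 2)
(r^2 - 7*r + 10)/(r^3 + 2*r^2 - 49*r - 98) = (r^2 - 7*r + 10)/(r^3 + 2*r^2 - 49*r - 98)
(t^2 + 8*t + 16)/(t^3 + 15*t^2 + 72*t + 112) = 1/(t + 7)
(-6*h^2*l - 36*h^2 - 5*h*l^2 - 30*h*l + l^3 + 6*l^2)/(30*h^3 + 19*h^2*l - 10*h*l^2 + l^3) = (-l - 6)/(5*h - l)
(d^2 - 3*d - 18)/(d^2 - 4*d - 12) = (d + 3)/(d + 2)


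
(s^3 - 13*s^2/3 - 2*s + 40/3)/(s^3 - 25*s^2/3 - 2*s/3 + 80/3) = (s - 4)/(s - 8)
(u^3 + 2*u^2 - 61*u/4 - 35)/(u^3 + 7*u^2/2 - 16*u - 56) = (u + 5/2)/(u + 4)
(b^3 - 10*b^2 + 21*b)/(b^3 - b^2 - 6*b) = (b - 7)/(b + 2)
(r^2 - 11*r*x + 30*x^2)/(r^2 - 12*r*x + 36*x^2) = (-r + 5*x)/(-r + 6*x)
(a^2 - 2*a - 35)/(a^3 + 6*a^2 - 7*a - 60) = (a - 7)/(a^2 + a - 12)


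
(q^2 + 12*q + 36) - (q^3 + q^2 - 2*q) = -q^3 + 14*q + 36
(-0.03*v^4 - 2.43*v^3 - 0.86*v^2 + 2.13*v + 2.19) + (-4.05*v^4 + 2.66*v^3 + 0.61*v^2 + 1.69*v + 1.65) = -4.08*v^4 + 0.23*v^3 - 0.25*v^2 + 3.82*v + 3.84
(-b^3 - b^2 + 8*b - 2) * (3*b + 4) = -3*b^4 - 7*b^3 + 20*b^2 + 26*b - 8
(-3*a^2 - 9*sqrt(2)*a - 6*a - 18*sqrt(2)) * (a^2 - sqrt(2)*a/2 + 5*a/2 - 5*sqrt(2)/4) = -3*a^4 - 27*a^3/2 - 15*sqrt(2)*a^3/2 - 135*sqrt(2)*a^2/4 - 6*a^2 - 75*sqrt(2)*a/2 + 81*a/2 + 45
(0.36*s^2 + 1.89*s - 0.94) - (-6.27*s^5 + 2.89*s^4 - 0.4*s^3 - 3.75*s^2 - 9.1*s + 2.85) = 6.27*s^5 - 2.89*s^4 + 0.4*s^3 + 4.11*s^2 + 10.99*s - 3.79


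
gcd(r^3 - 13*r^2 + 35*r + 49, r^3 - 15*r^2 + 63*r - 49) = r^2 - 14*r + 49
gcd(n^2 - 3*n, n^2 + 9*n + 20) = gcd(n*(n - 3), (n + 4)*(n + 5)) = 1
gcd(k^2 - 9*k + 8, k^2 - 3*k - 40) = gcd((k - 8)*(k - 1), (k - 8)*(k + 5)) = k - 8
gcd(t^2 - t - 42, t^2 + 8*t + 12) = t + 6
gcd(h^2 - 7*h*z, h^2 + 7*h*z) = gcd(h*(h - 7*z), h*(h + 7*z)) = h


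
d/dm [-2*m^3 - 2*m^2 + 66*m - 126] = -6*m^2 - 4*m + 66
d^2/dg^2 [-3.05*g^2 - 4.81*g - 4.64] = -6.10000000000000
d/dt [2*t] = 2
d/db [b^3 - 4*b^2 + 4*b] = 3*b^2 - 8*b + 4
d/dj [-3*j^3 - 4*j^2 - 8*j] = -9*j^2 - 8*j - 8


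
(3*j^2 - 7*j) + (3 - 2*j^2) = j^2 - 7*j + 3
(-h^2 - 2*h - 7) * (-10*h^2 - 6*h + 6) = 10*h^4 + 26*h^3 + 76*h^2 + 30*h - 42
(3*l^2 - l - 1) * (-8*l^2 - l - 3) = -24*l^4 + 5*l^3 + 4*l + 3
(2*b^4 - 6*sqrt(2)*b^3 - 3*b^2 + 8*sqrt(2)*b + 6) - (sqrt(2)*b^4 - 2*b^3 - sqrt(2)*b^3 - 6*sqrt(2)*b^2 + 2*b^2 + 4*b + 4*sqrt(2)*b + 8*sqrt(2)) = -sqrt(2)*b^4 + 2*b^4 - 5*sqrt(2)*b^3 + 2*b^3 - 5*b^2 + 6*sqrt(2)*b^2 - 4*b + 4*sqrt(2)*b - 8*sqrt(2) + 6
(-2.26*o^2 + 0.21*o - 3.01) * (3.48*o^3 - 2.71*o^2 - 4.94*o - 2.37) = -7.8648*o^5 + 6.8554*o^4 + 0.120500000000002*o^3 + 12.4759*o^2 + 14.3717*o + 7.1337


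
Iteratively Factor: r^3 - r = (r)*(r^2 - 1) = r*(r + 1)*(r - 1)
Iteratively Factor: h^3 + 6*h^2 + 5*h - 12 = (h + 3)*(h^2 + 3*h - 4) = (h + 3)*(h + 4)*(h - 1)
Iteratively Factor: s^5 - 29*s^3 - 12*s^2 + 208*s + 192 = (s - 4)*(s^4 + 4*s^3 - 13*s^2 - 64*s - 48) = (s - 4)^2*(s^3 + 8*s^2 + 19*s + 12) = (s - 4)^2*(s + 3)*(s^2 + 5*s + 4) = (s - 4)^2*(s + 3)*(s + 4)*(s + 1)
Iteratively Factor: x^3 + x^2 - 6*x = (x + 3)*(x^2 - 2*x) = (x - 2)*(x + 3)*(x)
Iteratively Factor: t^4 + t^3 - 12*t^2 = (t)*(t^3 + t^2 - 12*t) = t*(t + 4)*(t^2 - 3*t) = t*(t - 3)*(t + 4)*(t)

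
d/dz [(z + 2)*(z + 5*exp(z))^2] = (z + 5*exp(z))*(z + 2*(z + 2)*(5*exp(z) + 1) + 5*exp(z))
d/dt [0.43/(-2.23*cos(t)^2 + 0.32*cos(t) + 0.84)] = (0.1376 - 1.9178*cos(t))*sin(t)/(-2.23*cos(t)^2 + 0.32*cos(t) + 0.84)^2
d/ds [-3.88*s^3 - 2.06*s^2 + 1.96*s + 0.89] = -11.64*s^2 - 4.12*s + 1.96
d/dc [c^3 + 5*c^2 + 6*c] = 3*c^2 + 10*c + 6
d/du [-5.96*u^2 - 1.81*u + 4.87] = -11.92*u - 1.81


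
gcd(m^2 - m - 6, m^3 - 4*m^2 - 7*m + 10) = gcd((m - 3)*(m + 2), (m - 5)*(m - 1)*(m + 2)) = m + 2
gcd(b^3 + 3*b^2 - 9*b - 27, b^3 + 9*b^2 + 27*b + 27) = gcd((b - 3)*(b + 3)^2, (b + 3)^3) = b^2 + 6*b + 9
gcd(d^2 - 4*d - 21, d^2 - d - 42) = d - 7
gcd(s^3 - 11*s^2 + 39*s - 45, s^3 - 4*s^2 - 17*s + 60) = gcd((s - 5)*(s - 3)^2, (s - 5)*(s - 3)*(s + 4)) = s^2 - 8*s + 15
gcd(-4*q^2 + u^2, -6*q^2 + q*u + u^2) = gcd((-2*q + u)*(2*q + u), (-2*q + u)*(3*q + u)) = 2*q - u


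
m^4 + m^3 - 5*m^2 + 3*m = m*(m - 1)^2*(m + 3)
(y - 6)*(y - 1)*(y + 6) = y^3 - y^2 - 36*y + 36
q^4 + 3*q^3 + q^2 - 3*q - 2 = (q - 1)*(q + 1)^2*(q + 2)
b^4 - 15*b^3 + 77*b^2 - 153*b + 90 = (b - 6)*(b - 5)*(b - 3)*(b - 1)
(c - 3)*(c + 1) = c^2 - 2*c - 3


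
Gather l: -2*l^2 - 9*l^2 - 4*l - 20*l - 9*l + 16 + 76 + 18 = -11*l^2 - 33*l + 110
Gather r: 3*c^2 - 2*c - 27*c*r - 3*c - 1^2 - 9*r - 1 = 3*c^2 - 5*c + r*(-27*c - 9) - 2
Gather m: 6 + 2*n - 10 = 2*n - 4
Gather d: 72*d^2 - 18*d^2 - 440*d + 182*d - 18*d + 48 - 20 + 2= 54*d^2 - 276*d + 30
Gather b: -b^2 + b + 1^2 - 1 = -b^2 + b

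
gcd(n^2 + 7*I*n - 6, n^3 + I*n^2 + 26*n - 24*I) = n + 6*I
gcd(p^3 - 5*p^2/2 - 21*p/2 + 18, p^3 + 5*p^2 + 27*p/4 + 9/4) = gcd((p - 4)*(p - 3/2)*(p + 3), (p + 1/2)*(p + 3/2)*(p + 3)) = p + 3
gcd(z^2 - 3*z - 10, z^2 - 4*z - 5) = z - 5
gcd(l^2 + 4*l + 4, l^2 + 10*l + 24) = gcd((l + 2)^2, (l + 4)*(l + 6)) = 1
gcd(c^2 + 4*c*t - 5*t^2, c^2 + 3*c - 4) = 1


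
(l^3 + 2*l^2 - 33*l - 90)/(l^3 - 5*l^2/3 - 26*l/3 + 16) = 3*(l^2 - l - 30)/(3*l^2 - 14*l + 16)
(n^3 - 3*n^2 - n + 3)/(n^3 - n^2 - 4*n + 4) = (n^2 - 2*n - 3)/(n^2 - 4)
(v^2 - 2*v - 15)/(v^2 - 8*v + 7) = (v^2 - 2*v - 15)/(v^2 - 8*v + 7)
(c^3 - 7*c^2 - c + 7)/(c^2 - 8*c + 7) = c + 1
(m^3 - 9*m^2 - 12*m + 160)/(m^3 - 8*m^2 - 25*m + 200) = (m + 4)/(m + 5)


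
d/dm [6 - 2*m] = -2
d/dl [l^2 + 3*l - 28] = 2*l + 3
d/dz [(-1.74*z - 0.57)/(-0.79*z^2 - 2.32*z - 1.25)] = (-1.3746*z^2 - 0.9006*z + 0.8526)/(0.6241*z^4 + 3.6656*z^3 + 7.3574*z^2 + 5.8*z + 1.5625)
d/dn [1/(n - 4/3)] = -9/(3*n - 4)^2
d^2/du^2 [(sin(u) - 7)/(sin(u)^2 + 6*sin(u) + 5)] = (-sin(u)^4 + 35*sin(u)^3 + 123*sin(u)^2 - 23*sin(u) - 494)/((sin(u) + 1)^2*(sin(u) + 5)^3)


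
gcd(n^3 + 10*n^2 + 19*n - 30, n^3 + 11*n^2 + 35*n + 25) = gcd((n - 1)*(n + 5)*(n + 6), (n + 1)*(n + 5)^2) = n + 5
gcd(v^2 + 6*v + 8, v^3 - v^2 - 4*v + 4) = v + 2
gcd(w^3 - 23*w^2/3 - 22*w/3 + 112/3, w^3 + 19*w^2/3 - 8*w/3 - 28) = w^2 + w/3 - 14/3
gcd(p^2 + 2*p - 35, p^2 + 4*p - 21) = p + 7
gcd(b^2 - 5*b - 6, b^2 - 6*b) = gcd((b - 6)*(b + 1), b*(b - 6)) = b - 6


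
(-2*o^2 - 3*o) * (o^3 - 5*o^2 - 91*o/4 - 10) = -2*o^5 + 7*o^4 + 121*o^3/2 + 353*o^2/4 + 30*o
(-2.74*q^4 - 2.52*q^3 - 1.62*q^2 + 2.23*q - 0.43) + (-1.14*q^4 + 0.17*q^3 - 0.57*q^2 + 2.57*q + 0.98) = -3.88*q^4 - 2.35*q^3 - 2.19*q^2 + 4.8*q + 0.55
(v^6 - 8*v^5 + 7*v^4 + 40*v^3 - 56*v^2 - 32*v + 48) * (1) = v^6 - 8*v^5 + 7*v^4 + 40*v^3 - 56*v^2 - 32*v + 48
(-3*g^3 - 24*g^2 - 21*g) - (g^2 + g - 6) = -3*g^3 - 25*g^2 - 22*g + 6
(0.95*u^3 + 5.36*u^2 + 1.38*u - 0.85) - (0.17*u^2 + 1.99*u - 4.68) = 0.95*u^3 + 5.19*u^2 - 0.61*u + 3.83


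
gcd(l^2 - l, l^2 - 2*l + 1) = l - 1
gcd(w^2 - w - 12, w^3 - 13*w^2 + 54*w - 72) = w - 4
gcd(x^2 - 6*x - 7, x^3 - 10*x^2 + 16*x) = 1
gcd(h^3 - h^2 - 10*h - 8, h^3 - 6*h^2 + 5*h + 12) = h^2 - 3*h - 4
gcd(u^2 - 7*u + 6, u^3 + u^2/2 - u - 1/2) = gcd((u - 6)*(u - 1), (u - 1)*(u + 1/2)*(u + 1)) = u - 1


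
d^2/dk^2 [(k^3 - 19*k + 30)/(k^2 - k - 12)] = 12*(-k^3 + 21*k^2 - 57*k + 103)/(k^6 - 3*k^5 - 33*k^4 + 71*k^3 + 396*k^2 - 432*k - 1728)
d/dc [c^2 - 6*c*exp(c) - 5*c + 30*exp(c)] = -6*c*exp(c) + 2*c + 24*exp(c) - 5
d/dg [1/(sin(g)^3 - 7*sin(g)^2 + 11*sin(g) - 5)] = (11 - 3*sin(g))*cos(g)/((sin(g) - 5)^2*(sin(g) - 1)^3)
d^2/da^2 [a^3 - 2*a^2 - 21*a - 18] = 6*a - 4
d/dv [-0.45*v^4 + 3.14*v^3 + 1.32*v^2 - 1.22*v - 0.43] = -1.8*v^3 + 9.42*v^2 + 2.64*v - 1.22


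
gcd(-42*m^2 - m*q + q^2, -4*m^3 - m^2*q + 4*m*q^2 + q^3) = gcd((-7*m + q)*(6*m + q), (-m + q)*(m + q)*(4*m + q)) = 1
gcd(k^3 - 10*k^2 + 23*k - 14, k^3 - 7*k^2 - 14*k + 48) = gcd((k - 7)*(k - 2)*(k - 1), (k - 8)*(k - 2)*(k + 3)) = k - 2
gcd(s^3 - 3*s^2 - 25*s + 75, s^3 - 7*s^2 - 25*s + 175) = s^2 - 25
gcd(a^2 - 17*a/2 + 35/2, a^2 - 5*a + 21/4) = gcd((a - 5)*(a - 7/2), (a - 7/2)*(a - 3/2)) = a - 7/2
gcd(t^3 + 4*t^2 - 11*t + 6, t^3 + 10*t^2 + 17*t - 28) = t - 1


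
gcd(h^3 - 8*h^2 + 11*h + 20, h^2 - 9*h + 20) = h^2 - 9*h + 20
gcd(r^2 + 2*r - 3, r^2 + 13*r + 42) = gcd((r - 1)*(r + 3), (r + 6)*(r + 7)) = 1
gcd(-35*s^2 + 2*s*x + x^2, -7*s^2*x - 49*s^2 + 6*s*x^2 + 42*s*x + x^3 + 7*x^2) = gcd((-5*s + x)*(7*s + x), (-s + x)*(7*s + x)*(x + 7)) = 7*s + x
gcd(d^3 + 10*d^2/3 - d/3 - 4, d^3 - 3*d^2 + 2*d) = d - 1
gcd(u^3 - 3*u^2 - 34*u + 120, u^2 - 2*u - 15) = u - 5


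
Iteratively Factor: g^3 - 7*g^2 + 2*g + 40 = (g - 4)*(g^2 - 3*g - 10) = (g - 4)*(g + 2)*(g - 5)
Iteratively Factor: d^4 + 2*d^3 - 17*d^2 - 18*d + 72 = (d + 4)*(d^3 - 2*d^2 - 9*d + 18) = (d - 3)*(d + 4)*(d^2 + d - 6) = (d - 3)*(d + 3)*(d + 4)*(d - 2)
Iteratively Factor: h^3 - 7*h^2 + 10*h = (h - 5)*(h^2 - 2*h) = (h - 5)*(h - 2)*(h)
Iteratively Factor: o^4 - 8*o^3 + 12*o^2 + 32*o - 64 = (o - 4)*(o^3 - 4*o^2 - 4*o + 16) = (o - 4)*(o + 2)*(o^2 - 6*o + 8) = (o - 4)*(o - 2)*(o + 2)*(o - 4)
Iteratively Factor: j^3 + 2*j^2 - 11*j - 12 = (j + 4)*(j^2 - 2*j - 3) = (j + 1)*(j + 4)*(j - 3)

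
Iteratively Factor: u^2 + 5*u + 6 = (u + 2)*(u + 3)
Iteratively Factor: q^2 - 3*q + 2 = (q - 1)*(q - 2)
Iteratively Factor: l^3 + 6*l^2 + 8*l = (l)*(l^2 + 6*l + 8) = l*(l + 4)*(l + 2)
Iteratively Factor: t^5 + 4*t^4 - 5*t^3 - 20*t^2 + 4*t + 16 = (t - 1)*(t^4 + 5*t^3 - 20*t - 16) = (t - 2)*(t - 1)*(t^3 + 7*t^2 + 14*t + 8) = (t - 2)*(t - 1)*(t + 1)*(t^2 + 6*t + 8) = (t - 2)*(t - 1)*(t + 1)*(t + 2)*(t + 4)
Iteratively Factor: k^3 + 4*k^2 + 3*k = (k)*(k^2 + 4*k + 3) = k*(k + 3)*(k + 1)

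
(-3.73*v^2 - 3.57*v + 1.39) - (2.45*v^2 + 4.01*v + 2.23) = -6.18*v^2 - 7.58*v - 0.84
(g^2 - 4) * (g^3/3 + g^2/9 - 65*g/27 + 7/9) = g^5/3 + g^4/9 - 101*g^3/27 + g^2/3 + 260*g/27 - 28/9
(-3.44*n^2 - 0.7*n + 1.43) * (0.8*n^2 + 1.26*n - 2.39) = -2.752*n^4 - 4.8944*n^3 + 8.4836*n^2 + 3.4748*n - 3.4177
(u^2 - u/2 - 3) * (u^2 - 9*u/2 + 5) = u^4 - 5*u^3 + 17*u^2/4 + 11*u - 15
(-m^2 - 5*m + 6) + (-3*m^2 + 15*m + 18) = -4*m^2 + 10*m + 24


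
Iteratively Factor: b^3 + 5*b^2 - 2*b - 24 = (b + 3)*(b^2 + 2*b - 8) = (b + 3)*(b + 4)*(b - 2)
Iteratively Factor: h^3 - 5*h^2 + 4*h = (h - 1)*(h^2 - 4*h) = h*(h - 1)*(h - 4)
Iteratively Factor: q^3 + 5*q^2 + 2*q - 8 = (q - 1)*(q^2 + 6*q + 8) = (q - 1)*(q + 4)*(q + 2)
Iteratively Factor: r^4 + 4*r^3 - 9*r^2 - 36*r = (r - 3)*(r^3 + 7*r^2 + 12*r) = (r - 3)*(r + 3)*(r^2 + 4*r) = r*(r - 3)*(r + 3)*(r + 4)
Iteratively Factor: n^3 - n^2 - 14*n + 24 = (n - 3)*(n^2 + 2*n - 8) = (n - 3)*(n + 4)*(n - 2)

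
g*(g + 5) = g^2 + 5*g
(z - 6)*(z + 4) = z^2 - 2*z - 24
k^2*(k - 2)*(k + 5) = k^4 + 3*k^3 - 10*k^2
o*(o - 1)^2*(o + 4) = o^4 + 2*o^3 - 7*o^2 + 4*o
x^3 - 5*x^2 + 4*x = x*(x - 4)*(x - 1)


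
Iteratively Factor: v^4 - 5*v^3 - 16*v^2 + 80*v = (v)*(v^3 - 5*v^2 - 16*v + 80) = v*(v + 4)*(v^2 - 9*v + 20) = v*(v - 5)*(v + 4)*(v - 4)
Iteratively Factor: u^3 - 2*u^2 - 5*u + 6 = (u - 3)*(u^2 + u - 2) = (u - 3)*(u + 2)*(u - 1)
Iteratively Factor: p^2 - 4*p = (p - 4)*(p)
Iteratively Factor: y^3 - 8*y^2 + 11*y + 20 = (y - 4)*(y^2 - 4*y - 5) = (y - 4)*(y + 1)*(y - 5)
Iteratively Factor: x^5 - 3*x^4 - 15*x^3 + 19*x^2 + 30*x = (x + 1)*(x^4 - 4*x^3 - 11*x^2 + 30*x) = (x + 1)*(x + 3)*(x^3 - 7*x^2 + 10*x) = (x - 2)*(x + 1)*(x + 3)*(x^2 - 5*x) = x*(x - 2)*(x + 1)*(x + 3)*(x - 5)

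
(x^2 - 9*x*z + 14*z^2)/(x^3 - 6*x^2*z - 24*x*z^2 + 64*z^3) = (x - 7*z)/(x^2 - 4*x*z - 32*z^2)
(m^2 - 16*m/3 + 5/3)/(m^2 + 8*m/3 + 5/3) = (3*m^2 - 16*m + 5)/(3*m^2 + 8*m + 5)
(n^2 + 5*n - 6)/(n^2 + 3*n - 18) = (n - 1)/(n - 3)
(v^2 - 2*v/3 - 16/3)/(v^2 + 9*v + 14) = (v - 8/3)/(v + 7)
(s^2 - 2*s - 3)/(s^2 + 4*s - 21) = (s + 1)/(s + 7)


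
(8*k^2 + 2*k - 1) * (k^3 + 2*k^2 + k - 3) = 8*k^5 + 18*k^4 + 11*k^3 - 24*k^2 - 7*k + 3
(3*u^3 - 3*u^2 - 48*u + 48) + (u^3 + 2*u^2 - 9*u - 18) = 4*u^3 - u^2 - 57*u + 30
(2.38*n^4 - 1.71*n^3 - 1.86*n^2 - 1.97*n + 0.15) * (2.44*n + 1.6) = 5.8072*n^5 - 0.3644*n^4 - 7.2744*n^3 - 7.7828*n^2 - 2.786*n + 0.24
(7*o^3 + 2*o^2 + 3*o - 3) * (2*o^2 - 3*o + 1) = 14*o^5 - 17*o^4 + 7*o^3 - 13*o^2 + 12*o - 3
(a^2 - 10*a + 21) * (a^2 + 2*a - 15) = a^4 - 8*a^3 - 14*a^2 + 192*a - 315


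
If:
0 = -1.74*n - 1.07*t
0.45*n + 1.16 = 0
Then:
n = -2.58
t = 4.19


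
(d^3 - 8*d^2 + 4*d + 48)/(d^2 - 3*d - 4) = (d^2 - 4*d - 12)/(d + 1)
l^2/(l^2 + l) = l/(l + 1)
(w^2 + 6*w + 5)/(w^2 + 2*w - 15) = (w + 1)/(w - 3)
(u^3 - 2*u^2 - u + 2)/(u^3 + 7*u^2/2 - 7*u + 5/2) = 2*(u^2 - u - 2)/(2*u^2 + 9*u - 5)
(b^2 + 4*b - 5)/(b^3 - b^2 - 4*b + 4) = (b + 5)/(b^2 - 4)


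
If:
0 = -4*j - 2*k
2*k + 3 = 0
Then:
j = 3/4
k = -3/2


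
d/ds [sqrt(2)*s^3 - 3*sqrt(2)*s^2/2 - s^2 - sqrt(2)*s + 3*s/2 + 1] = 3*sqrt(2)*s^2 - 3*sqrt(2)*s - 2*s - sqrt(2) + 3/2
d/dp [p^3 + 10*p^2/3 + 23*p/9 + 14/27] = 3*p^2 + 20*p/3 + 23/9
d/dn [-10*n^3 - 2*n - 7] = -30*n^2 - 2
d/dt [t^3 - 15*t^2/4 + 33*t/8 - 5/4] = 3*t^2 - 15*t/2 + 33/8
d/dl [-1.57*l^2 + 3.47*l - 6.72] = 3.47 - 3.14*l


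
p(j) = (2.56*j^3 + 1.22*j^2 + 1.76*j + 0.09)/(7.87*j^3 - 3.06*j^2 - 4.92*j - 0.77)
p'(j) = (-23.61*j^2 + 6.12*j + 4.92)*(2.56*j^3 + 1.22*j^2 + 1.76*j + 0.09)/(7.87*j^3 - 3.06*j^2 - 4.92*j - 0.77)^2 + (7.68*j^2 + 2.44*j + 1.76)/(7.87*j^3 - 3.06*j^2 - 4.92*j - 0.77) = (-17.435*j^4 - 52.8928*j^3 - 8.6553*j^2 - 1.328*j - 0.9124)/(61.9369*j^6 - 48.1644*j^5 - 68.0772*j^4 + 17.9906*j^3 + 28.9188*j^2 + 7.5768*j + 0.5929)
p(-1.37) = 0.33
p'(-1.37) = 0.15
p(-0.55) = 3.13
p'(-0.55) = 49.26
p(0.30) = -0.35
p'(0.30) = -0.69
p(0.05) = -0.18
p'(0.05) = -0.96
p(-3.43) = 0.28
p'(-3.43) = -0.00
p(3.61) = 0.46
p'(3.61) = -0.06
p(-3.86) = 0.28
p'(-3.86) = -0.00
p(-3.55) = 0.28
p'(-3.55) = -0.00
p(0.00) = -0.12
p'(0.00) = -1.54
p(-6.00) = 0.29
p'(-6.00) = -0.00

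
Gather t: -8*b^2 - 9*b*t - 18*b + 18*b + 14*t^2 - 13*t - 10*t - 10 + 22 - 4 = -8*b^2 + 14*t^2 + t*(-9*b - 23) + 8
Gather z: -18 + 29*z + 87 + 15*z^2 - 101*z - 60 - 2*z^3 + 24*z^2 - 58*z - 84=-2*z^3 + 39*z^2 - 130*z - 75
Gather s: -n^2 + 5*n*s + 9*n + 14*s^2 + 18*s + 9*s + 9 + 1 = -n^2 + 9*n + 14*s^2 + s*(5*n + 27) + 10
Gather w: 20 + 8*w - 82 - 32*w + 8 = -24*w - 54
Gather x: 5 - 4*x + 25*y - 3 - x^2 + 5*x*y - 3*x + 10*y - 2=-x^2 + x*(5*y - 7) + 35*y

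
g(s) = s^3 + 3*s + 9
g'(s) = 3*s^2 + 3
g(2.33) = 28.64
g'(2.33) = 19.29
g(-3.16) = -32.03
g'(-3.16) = 32.96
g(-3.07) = -29.14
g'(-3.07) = 31.27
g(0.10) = 9.30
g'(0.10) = 3.03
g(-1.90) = -3.56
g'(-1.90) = 13.83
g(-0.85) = 5.84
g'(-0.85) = 5.17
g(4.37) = 105.56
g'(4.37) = 60.29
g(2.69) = 36.54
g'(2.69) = 24.71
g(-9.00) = -747.00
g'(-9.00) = 246.00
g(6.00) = 243.00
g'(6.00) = 111.00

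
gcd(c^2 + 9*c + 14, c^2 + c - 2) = c + 2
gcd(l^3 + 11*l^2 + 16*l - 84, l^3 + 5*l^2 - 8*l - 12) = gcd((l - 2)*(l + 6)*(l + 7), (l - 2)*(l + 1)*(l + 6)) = l^2 + 4*l - 12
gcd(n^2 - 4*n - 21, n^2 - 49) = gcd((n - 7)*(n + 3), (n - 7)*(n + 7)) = n - 7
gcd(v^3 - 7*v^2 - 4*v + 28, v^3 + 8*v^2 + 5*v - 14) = v + 2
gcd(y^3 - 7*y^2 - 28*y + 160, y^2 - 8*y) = y - 8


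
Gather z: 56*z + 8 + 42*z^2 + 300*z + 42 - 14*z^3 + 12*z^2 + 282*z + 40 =-14*z^3 + 54*z^2 + 638*z + 90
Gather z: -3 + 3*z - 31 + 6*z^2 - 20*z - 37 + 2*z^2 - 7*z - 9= 8*z^2 - 24*z - 80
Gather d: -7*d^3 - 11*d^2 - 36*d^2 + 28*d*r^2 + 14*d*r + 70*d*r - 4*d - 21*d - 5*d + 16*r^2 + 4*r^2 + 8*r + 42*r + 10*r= -7*d^3 - 47*d^2 + d*(28*r^2 + 84*r - 30) + 20*r^2 + 60*r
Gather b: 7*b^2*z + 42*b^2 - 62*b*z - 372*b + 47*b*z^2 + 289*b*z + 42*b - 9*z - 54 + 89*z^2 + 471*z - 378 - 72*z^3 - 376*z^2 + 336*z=b^2*(7*z + 42) + b*(47*z^2 + 227*z - 330) - 72*z^3 - 287*z^2 + 798*z - 432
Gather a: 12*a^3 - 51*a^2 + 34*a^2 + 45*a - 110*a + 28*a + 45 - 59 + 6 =12*a^3 - 17*a^2 - 37*a - 8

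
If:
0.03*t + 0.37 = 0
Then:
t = -12.33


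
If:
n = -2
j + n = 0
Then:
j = 2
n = -2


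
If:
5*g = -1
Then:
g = -1/5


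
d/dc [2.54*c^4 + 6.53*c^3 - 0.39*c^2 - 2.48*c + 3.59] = 10.16*c^3 + 19.59*c^2 - 0.78*c - 2.48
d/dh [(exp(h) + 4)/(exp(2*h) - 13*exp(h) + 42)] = (-(exp(h) + 4)*(2*exp(h) - 13) + exp(2*h) - 13*exp(h) + 42)*exp(h)/(exp(2*h) - 13*exp(h) + 42)^2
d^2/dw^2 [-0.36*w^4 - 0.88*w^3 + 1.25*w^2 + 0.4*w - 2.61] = -4.32*w^2 - 5.28*w + 2.5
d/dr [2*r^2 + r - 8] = 4*r + 1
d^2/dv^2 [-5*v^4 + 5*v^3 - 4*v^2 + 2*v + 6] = -60*v^2 + 30*v - 8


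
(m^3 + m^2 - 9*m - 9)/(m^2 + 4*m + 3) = m - 3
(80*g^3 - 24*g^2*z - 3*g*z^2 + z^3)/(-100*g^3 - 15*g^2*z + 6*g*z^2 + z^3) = (-4*g + z)/(5*g + z)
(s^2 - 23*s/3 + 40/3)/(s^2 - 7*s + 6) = (3*s^2 - 23*s + 40)/(3*(s^2 - 7*s + 6))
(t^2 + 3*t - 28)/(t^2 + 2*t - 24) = (t + 7)/(t + 6)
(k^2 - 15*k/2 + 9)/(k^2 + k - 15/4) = 2*(k - 6)/(2*k + 5)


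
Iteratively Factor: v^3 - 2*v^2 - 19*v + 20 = (v + 4)*(v^2 - 6*v + 5) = (v - 1)*(v + 4)*(v - 5)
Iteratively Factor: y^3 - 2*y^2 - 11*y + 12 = (y - 1)*(y^2 - y - 12) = (y - 1)*(y + 3)*(y - 4)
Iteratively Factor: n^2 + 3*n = (n)*(n + 3)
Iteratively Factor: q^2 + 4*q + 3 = (q + 1)*(q + 3)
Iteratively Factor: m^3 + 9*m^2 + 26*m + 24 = (m + 2)*(m^2 + 7*m + 12) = (m + 2)*(m + 4)*(m + 3)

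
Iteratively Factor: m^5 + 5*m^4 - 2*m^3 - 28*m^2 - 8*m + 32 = (m + 2)*(m^4 + 3*m^3 - 8*m^2 - 12*m + 16) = (m - 1)*(m + 2)*(m^3 + 4*m^2 - 4*m - 16) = (m - 1)*(m + 2)*(m + 4)*(m^2 - 4) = (m - 1)*(m + 2)^2*(m + 4)*(m - 2)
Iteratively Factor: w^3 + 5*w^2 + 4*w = (w + 1)*(w^2 + 4*w) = w*(w + 1)*(w + 4)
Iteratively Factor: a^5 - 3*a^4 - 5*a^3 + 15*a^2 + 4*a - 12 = (a - 2)*(a^4 - a^3 - 7*a^2 + a + 6) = (a - 3)*(a - 2)*(a^3 + 2*a^2 - a - 2) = (a - 3)*(a - 2)*(a - 1)*(a^2 + 3*a + 2) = (a - 3)*(a - 2)*(a - 1)*(a + 2)*(a + 1)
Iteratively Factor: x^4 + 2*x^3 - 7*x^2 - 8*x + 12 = (x + 3)*(x^3 - x^2 - 4*x + 4) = (x + 2)*(x + 3)*(x^2 - 3*x + 2) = (x - 1)*(x + 2)*(x + 3)*(x - 2)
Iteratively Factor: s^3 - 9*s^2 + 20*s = (s - 5)*(s^2 - 4*s) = s*(s - 5)*(s - 4)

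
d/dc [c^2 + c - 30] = 2*c + 1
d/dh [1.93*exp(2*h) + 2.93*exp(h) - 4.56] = (3.86*exp(h) + 2.93)*exp(h)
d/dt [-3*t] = -3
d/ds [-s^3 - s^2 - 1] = s*(-3*s - 2)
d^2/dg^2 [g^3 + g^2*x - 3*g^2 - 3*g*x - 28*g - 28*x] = 6*g + 2*x - 6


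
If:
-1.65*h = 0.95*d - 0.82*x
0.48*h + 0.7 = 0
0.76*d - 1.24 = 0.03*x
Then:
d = 1.59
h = -1.46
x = -1.09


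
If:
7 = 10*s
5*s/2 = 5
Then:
No Solution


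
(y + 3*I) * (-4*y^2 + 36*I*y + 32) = -4*y^3 + 24*I*y^2 - 76*y + 96*I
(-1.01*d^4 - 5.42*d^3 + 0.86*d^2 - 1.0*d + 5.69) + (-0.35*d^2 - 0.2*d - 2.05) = -1.01*d^4 - 5.42*d^3 + 0.51*d^2 - 1.2*d + 3.64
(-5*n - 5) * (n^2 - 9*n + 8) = -5*n^3 + 40*n^2 + 5*n - 40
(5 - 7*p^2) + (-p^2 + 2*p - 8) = -8*p^2 + 2*p - 3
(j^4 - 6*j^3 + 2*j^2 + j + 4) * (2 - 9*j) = -9*j^5 + 56*j^4 - 30*j^3 - 5*j^2 - 34*j + 8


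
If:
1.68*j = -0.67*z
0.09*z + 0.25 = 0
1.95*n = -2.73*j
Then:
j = 1.11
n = -1.55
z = -2.78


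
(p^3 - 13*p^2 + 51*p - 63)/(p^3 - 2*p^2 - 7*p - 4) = (-p^3 + 13*p^2 - 51*p + 63)/(-p^3 + 2*p^2 + 7*p + 4)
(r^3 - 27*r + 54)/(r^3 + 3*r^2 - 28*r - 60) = (r^2 - 6*r + 9)/(r^2 - 3*r - 10)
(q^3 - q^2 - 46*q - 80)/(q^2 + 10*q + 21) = (q^3 - q^2 - 46*q - 80)/(q^2 + 10*q + 21)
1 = 1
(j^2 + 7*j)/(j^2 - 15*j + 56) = j*(j + 7)/(j^2 - 15*j + 56)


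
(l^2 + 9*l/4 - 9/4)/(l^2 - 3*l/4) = (l + 3)/l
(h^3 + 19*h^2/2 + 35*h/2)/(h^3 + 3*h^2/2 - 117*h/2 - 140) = h/(h - 8)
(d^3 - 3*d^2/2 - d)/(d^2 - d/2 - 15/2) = d*(-2*d^2 + 3*d + 2)/(-2*d^2 + d + 15)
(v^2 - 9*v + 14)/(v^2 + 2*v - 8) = (v - 7)/(v + 4)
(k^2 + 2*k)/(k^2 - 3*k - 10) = k/(k - 5)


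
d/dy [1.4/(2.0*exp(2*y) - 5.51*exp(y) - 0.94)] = (7.714 - 5.6*exp(y))*exp(y)/(-2.0*exp(2*y) + 5.51*exp(y) + 0.94)^2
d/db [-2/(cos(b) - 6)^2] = -4*sin(b)/(cos(b) - 6)^3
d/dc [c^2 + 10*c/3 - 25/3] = 2*c + 10/3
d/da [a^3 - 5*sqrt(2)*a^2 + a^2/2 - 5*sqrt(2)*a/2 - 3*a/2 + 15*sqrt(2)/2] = 3*a^2 - 10*sqrt(2)*a + a - 5*sqrt(2)/2 - 3/2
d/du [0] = 0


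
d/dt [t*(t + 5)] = 2*t + 5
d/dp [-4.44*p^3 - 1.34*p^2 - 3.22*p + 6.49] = -13.32*p^2 - 2.68*p - 3.22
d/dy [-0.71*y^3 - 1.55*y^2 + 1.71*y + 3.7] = -2.13*y^2 - 3.1*y + 1.71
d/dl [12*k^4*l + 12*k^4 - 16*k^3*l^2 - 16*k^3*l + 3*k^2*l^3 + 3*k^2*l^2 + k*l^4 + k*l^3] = k*(12*k^3 - 32*k^2*l - 16*k^2 + 9*k*l^2 + 6*k*l + 4*l^3 + 3*l^2)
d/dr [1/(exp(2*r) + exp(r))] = (-2*exp(r) - 1)*exp(-r)/(exp(r) + 1)^2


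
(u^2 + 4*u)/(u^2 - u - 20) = u/(u - 5)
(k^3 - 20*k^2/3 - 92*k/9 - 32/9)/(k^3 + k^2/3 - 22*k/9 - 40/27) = 3*(3*k^2 - 22*k - 16)/(9*k^2 - 3*k - 20)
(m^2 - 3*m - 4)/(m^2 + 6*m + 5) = (m - 4)/(m + 5)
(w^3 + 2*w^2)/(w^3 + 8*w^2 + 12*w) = w/(w + 6)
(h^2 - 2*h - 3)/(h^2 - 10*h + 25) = (h^2 - 2*h - 3)/(h^2 - 10*h + 25)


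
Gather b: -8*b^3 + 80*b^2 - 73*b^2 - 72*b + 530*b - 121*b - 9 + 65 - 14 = -8*b^3 + 7*b^2 + 337*b + 42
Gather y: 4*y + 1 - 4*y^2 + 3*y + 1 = -4*y^2 + 7*y + 2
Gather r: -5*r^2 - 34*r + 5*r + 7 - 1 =-5*r^2 - 29*r + 6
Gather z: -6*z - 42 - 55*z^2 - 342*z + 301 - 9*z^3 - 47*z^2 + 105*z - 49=-9*z^3 - 102*z^2 - 243*z + 210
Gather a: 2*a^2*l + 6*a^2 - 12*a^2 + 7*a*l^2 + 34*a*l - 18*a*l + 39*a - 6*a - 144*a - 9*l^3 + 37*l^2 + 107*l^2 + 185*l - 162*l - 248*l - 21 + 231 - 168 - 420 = a^2*(2*l - 6) + a*(7*l^2 + 16*l - 111) - 9*l^3 + 144*l^2 - 225*l - 378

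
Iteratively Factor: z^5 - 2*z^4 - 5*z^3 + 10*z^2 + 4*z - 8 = (z + 2)*(z^4 - 4*z^3 + 3*z^2 + 4*z - 4) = (z - 1)*(z + 2)*(z^3 - 3*z^2 + 4) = (z - 2)*(z - 1)*(z + 2)*(z^2 - z - 2) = (z - 2)^2*(z - 1)*(z + 2)*(z + 1)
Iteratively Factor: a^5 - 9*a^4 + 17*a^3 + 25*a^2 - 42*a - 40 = (a - 2)*(a^4 - 7*a^3 + 3*a^2 + 31*a + 20) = (a - 5)*(a - 2)*(a^3 - 2*a^2 - 7*a - 4) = (a - 5)*(a - 2)*(a + 1)*(a^2 - 3*a - 4) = (a - 5)*(a - 4)*(a - 2)*(a + 1)*(a + 1)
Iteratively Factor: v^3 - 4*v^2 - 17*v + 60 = (v - 3)*(v^2 - v - 20) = (v - 5)*(v - 3)*(v + 4)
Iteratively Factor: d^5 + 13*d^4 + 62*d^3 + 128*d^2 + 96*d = (d)*(d^4 + 13*d^3 + 62*d^2 + 128*d + 96) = d*(d + 3)*(d^3 + 10*d^2 + 32*d + 32) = d*(d + 2)*(d + 3)*(d^2 + 8*d + 16) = d*(d + 2)*(d + 3)*(d + 4)*(d + 4)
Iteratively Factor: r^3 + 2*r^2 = (r + 2)*(r^2) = r*(r + 2)*(r)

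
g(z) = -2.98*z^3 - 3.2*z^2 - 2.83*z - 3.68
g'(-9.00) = -669.37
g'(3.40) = -127.94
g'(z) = -8.94*z^2 - 6.4*z - 2.83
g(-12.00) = 4718.92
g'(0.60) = -9.89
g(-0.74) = -2.13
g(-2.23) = 19.76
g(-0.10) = -3.43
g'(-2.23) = -33.02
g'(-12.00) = -1213.39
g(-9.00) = 1935.01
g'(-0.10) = -2.28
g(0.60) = -7.17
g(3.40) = -167.42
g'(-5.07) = -200.18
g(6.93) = -1168.75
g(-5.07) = 316.78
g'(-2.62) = -47.43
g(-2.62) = 35.36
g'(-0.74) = -2.99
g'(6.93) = -476.52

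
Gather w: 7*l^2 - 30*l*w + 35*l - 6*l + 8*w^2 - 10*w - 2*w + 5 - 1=7*l^2 + 29*l + 8*w^2 + w*(-30*l - 12) + 4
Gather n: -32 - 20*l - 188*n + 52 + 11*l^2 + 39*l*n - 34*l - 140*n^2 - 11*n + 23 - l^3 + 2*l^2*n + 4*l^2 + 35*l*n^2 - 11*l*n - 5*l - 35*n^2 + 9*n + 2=-l^3 + 15*l^2 - 59*l + n^2*(35*l - 175) + n*(2*l^2 + 28*l - 190) + 45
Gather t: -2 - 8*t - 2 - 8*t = -16*t - 4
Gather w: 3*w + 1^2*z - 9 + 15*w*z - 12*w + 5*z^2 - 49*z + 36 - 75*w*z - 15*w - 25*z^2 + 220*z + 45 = w*(-60*z - 24) - 20*z^2 + 172*z + 72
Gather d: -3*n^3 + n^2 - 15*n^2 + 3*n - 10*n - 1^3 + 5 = -3*n^3 - 14*n^2 - 7*n + 4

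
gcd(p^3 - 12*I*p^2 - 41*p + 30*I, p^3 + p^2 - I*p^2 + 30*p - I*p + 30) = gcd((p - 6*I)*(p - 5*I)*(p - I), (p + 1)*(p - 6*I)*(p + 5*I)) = p - 6*I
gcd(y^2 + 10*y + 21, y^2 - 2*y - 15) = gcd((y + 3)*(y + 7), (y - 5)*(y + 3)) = y + 3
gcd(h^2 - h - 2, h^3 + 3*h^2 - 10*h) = h - 2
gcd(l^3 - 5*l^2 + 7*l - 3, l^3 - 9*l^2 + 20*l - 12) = l - 1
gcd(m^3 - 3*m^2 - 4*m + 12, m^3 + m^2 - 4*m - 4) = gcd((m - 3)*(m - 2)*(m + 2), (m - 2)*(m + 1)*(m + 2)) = m^2 - 4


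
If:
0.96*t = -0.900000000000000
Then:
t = -0.94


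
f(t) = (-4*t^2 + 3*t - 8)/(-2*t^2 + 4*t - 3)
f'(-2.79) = -0.04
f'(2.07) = -3.36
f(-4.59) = 1.67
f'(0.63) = 8.62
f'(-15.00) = -0.00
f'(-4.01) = -0.04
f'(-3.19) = -0.04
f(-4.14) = 1.65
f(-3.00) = 1.61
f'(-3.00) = -0.04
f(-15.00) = 1.86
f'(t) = (3 - 8*t)/(-2*t^2 + 4*t - 3) + (4*t - 4)*(-4*t^2 + 3*t - 8)/(-2*t^2 + 4*t - 3)^2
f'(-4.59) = -0.04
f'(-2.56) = -0.03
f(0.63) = 6.04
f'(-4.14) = -0.04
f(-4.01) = 1.65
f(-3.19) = 1.61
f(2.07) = 5.75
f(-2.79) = 1.60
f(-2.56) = 1.59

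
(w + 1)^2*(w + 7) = w^3 + 9*w^2 + 15*w + 7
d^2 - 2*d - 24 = (d - 6)*(d + 4)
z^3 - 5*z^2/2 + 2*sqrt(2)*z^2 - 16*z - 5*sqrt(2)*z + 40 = (z - 5/2)*(z - 2*sqrt(2))*(z + 4*sqrt(2))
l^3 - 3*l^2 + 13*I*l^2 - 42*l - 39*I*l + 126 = (l - 3)*(l + 6*I)*(l + 7*I)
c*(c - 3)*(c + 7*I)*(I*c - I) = I*c^4 - 7*c^3 - 4*I*c^3 + 28*c^2 + 3*I*c^2 - 21*c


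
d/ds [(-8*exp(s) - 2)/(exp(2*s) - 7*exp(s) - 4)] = (8*exp(2*s) + 4*exp(s) + 18)*exp(s)/(exp(4*s) - 14*exp(3*s) + 41*exp(2*s) + 56*exp(s) + 16)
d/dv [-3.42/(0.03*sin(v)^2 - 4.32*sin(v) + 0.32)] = (0.2052*sin(v) - 14.7744)*cos(v)/(0.03*sin(v)^2 - 4.32*sin(v) + 0.32)^2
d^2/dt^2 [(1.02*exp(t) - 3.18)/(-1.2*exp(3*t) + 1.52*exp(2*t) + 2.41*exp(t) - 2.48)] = (-5.87519999999999*exp(6*t) + 46.79424*exp(5*t) - 77.959488*exp(4*t) + 54.193392*exp(3*t) - 73.296144*exp(2*t) + 60.322734*exp(t) + 12.732816)*exp(t)/(1.728*exp(9*t) - 6.5664*exp(8*t) - 2.09376*exp(7*t) + 33.576832*exp(6*t) - 22.936152*exp(5*t) - 52.32852*exp(4*t) + 62.652335*exp(3*t) + 15.16644*exp(2*t) - 44.467392*exp(t) + 15.252992)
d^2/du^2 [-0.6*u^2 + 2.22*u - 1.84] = -1.20000000000000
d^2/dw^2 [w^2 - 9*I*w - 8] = 2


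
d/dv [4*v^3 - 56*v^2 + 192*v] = 12*v^2 - 112*v + 192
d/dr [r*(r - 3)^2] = 3*(r - 3)*(r - 1)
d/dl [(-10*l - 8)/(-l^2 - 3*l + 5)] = 2*(-5*l^2 - 8*l - 37)/(l^4 + 6*l^3 - l^2 - 30*l + 25)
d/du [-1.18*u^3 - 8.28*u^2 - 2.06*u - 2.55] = -3.54*u^2 - 16.56*u - 2.06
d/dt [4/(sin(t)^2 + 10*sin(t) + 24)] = -8*(sin(t) + 5)*cos(t)/(sin(t)^2 + 10*sin(t) + 24)^2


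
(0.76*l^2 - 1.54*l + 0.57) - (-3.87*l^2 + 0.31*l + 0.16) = 4.63*l^2 - 1.85*l + 0.41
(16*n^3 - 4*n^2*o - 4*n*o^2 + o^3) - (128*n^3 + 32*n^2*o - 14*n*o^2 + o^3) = -112*n^3 - 36*n^2*o + 10*n*o^2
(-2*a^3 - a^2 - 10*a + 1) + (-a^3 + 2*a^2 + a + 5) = -3*a^3 + a^2 - 9*a + 6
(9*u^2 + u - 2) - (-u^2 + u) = 10*u^2 - 2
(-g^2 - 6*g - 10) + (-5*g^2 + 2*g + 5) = -6*g^2 - 4*g - 5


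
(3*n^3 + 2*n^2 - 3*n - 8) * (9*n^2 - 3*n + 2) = 27*n^5 + 9*n^4 - 27*n^3 - 59*n^2 + 18*n - 16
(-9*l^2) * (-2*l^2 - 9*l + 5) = 18*l^4 + 81*l^3 - 45*l^2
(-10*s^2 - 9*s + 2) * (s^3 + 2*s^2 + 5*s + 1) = -10*s^5 - 29*s^4 - 66*s^3 - 51*s^2 + s + 2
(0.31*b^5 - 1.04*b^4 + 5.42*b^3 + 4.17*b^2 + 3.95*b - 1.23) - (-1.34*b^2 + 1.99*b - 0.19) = 0.31*b^5 - 1.04*b^4 + 5.42*b^3 + 5.51*b^2 + 1.96*b - 1.04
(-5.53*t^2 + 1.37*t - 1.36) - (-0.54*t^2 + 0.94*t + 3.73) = -4.99*t^2 + 0.43*t - 5.09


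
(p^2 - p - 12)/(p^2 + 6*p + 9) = (p - 4)/(p + 3)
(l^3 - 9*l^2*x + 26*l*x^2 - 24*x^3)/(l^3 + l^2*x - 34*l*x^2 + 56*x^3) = (l - 3*x)/(l + 7*x)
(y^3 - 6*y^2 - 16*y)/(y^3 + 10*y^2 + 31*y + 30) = y*(y - 8)/(y^2 + 8*y + 15)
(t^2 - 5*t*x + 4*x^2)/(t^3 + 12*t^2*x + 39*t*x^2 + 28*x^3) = (t^2 - 5*t*x + 4*x^2)/(t^3 + 12*t^2*x + 39*t*x^2 + 28*x^3)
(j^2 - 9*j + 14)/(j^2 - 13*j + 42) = (j - 2)/(j - 6)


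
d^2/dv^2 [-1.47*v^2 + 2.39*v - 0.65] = -2.94000000000000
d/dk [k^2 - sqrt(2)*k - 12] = 2*k - sqrt(2)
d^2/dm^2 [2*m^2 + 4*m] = 4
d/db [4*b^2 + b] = 8*b + 1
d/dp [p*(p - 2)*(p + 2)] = 3*p^2 - 4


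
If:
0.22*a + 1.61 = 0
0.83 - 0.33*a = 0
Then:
No Solution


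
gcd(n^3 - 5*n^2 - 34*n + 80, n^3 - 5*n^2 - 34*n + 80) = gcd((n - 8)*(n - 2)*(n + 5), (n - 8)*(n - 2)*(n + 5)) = n^3 - 5*n^2 - 34*n + 80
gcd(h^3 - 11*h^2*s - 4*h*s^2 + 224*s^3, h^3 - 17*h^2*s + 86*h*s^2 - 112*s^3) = h^2 - 15*h*s + 56*s^2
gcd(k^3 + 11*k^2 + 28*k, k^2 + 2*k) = k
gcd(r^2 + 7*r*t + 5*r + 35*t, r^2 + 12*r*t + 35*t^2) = r + 7*t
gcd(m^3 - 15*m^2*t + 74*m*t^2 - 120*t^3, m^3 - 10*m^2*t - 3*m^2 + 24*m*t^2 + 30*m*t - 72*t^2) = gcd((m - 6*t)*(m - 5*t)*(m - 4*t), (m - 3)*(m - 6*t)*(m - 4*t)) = m^2 - 10*m*t + 24*t^2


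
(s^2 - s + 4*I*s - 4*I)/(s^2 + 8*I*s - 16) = (s - 1)/(s + 4*I)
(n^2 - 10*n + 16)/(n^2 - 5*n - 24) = (n - 2)/(n + 3)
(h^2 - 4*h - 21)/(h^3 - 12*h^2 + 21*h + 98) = (h + 3)/(h^2 - 5*h - 14)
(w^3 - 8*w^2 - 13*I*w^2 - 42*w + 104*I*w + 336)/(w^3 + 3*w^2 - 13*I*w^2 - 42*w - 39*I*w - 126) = (w - 8)/(w + 3)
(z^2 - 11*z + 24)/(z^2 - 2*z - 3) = (z - 8)/(z + 1)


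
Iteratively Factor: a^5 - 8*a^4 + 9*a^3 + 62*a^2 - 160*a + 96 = (a + 3)*(a^4 - 11*a^3 + 42*a^2 - 64*a + 32) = (a - 4)*(a + 3)*(a^3 - 7*a^2 + 14*a - 8) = (a - 4)^2*(a + 3)*(a^2 - 3*a + 2) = (a - 4)^2*(a - 1)*(a + 3)*(a - 2)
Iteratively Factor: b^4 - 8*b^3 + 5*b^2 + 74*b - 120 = (b - 5)*(b^3 - 3*b^2 - 10*b + 24) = (b - 5)*(b - 2)*(b^2 - b - 12) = (b - 5)*(b - 4)*(b - 2)*(b + 3)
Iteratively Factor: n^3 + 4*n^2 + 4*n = (n)*(n^2 + 4*n + 4) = n*(n + 2)*(n + 2)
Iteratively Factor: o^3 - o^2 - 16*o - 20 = (o + 2)*(o^2 - 3*o - 10) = (o + 2)^2*(o - 5)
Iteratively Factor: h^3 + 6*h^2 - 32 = (h + 4)*(h^2 + 2*h - 8) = (h - 2)*(h + 4)*(h + 4)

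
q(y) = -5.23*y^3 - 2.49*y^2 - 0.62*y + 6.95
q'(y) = -15.69*y^2 - 4.98*y - 0.62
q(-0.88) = 9.13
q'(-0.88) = -8.39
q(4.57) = -547.06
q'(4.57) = -351.06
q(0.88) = 0.91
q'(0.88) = -17.15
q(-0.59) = 7.52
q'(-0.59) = -3.14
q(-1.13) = 12.02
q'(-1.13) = -15.03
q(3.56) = -262.78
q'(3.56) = -217.20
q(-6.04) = 1072.28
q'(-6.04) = -542.94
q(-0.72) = 8.06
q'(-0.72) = -5.17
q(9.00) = -4012.99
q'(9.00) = -1316.33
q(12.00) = -9396.49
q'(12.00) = -2319.74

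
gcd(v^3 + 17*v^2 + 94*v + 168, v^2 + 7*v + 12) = v + 4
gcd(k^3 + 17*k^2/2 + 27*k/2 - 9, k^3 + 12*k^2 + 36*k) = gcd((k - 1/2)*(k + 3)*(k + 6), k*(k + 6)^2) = k + 6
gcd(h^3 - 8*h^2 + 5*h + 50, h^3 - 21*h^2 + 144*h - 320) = h - 5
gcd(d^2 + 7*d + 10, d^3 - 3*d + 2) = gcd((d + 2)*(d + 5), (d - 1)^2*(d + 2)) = d + 2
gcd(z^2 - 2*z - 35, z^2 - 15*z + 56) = z - 7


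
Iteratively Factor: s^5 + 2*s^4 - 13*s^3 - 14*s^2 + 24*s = (s)*(s^4 + 2*s^3 - 13*s^2 - 14*s + 24) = s*(s - 1)*(s^3 + 3*s^2 - 10*s - 24) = s*(s - 3)*(s - 1)*(s^2 + 6*s + 8) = s*(s - 3)*(s - 1)*(s + 4)*(s + 2)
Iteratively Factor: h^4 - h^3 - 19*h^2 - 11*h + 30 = (h - 1)*(h^3 - 19*h - 30) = (h - 1)*(h + 2)*(h^2 - 2*h - 15) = (h - 1)*(h + 2)*(h + 3)*(h - 5)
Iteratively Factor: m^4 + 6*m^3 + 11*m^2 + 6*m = (m + 3)*(m^3 + 3*m^2 + 2*m) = (m + 2)*(m + 3)*(m^2 + m) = m*(m + 2)*(m + 3)*(m + 1)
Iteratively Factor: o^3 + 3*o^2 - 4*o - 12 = (o - 2)*(o^2 + 5*o + 6) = (o - 2)*(o + 2)*(o + 3)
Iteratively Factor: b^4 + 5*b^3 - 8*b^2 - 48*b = (b - 3)*(b^3 + 8*b^2 + 16*b) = b*(b - 3)*(b^2 + 8*b + 16) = b*(b - 3)*(b + 4)*(b + 4)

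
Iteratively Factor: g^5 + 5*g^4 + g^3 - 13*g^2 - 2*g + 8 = (g - 1)*(g^4 + 6*g^3 + 7*g^2 - 6*g - 8) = (g - 1)*(g + 1)*(g^3 + 5*g^2 + 2*g - 8) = (g - 1)^2*(g + 1)*(g^2 + 6*g + 8) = (g - 1)^2*(g + 1)*(g + 4)*(g + 2)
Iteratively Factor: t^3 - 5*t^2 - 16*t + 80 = (t + 4)*(t^2 - 9*t + 20) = (t - 5)*(t + 4)*(t - 4)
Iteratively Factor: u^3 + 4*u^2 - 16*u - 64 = (u + 4)*(u^2 - 16) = (u - 4)*(u + 4)*(u + 4)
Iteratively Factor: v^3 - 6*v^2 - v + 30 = (v - 5)*(v^2 - v - 6) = (v - 5)*(v + 2)*(v - 3)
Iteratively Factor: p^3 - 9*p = (p - 3)*(p^2 + 3*p) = (p - 3)*(p + 3)*(p)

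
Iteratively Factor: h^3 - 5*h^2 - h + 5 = (h - 1)*(h^2 - 4*h - 5) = (h - 1)*(h + 1)*(h - 5)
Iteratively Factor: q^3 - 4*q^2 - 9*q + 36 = (q - 4)*(q^2 - 9) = (q - 4)*(q + 3)*(q - 3)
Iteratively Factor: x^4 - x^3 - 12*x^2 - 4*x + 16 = (x - 4)*(x^3 + 3*x^2 - 4) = (x - 4)*(x + 2)*(x^2 + x - 2) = (x - 4)*(x + 2)^2*(x - 1)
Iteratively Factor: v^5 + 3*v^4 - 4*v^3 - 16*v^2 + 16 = (v + 2)*(v^4 + v^3 - 6*v^2 - 4*v + 8) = (v + 2)^2*(v^3 - v^2 - 4*v + 4) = (v + 2)^3*(v^2 - 3*v + 2) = (v - 1)*(v + 2)^3*(v - 2)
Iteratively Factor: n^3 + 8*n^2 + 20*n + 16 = (n + 2)*(n^2 + 6*n + 8) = (n + 2)^2*(n + 4)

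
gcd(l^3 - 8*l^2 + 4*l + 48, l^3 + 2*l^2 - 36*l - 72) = l^2 - 4*l - 12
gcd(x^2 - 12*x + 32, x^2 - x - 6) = 1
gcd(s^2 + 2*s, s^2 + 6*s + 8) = s + 2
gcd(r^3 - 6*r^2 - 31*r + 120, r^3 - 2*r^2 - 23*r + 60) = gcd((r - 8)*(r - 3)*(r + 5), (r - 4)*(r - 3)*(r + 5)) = r^2 + 2*r - 15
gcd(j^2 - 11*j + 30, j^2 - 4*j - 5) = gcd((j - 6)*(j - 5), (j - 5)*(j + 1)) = j - 5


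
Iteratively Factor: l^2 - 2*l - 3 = (l + 1)*(l - 3)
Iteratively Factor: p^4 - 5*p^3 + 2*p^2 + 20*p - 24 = (p + 2)*(p^3 - 7*p^2 + 16*p - 12) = (p - 3)*(p + 2)*(p^2 - 4*p + 4) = (p - 3)*(p - 2)*(p + 2)*(p - 2)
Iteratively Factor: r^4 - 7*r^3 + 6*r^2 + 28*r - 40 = (r - 2)*(r^3 - 5*r^2 - 4*r + 20) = (r - 2)^2*(r^2 - 3*r - 10) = (r - 2)^2*(r + 2)*(r - 5)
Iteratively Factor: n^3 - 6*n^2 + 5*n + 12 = (n - 4)*(n^2 - 2*n - 3) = (n - 4)*(n - 3)*(n + 1)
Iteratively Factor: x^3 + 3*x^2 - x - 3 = (x + 3)*(x^2 - 1) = (x - 1)*(x + 3)*(x + 1)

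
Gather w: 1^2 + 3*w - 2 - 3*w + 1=0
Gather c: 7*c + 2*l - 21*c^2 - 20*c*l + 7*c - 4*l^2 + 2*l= -21*c^2 + c*(14 - 20*l) - 4*l^2 + 4*l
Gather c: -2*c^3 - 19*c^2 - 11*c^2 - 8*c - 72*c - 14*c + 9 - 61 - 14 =-2*c^3 - 30*c^2 - 94*c - 66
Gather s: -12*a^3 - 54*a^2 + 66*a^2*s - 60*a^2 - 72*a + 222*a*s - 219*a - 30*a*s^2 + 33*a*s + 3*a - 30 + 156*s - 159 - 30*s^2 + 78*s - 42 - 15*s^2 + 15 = -12*a^3 - 114*a^2 - 288*a + s^2*(-30*a - 45) + s*(66*a^2 + 255*a + 234) - 216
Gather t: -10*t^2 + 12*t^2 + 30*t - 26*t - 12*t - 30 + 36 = 2*t^2 - 8*t + 6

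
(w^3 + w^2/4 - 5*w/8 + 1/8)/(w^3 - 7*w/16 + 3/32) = 4*(w + 1)/(4*w + 3)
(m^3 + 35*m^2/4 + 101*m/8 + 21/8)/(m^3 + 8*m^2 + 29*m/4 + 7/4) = (8*m^2 + 14*m + 3)/(2*(4*m^2 + 4*m + 1))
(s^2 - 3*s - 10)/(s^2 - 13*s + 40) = (s + 2)/(s - 8)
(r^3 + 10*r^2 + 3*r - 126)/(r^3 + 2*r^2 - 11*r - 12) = (r^2 + 13*r + 42)/(r^2 + 5*r + 4)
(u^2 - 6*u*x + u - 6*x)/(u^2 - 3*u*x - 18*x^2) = (u + 1)/(u + 3*x)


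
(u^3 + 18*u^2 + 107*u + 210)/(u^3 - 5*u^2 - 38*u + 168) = (u^2 + 12*u + 35)/(u^2 - 11*u + 28)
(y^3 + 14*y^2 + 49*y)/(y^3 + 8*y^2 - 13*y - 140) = y*(y + 7)/(y^2 + y - 20)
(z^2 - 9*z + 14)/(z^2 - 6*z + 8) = (z - 7)/(z - 4)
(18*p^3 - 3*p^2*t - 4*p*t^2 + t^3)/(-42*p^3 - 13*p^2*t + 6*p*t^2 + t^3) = (-3*p + t)/(7*p + t)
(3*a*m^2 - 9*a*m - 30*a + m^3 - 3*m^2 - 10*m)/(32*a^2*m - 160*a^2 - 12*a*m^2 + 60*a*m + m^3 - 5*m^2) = (3*a*m + 6*a + m^2 + 2*m)/(32*a^2 - 12*a*m + m^2)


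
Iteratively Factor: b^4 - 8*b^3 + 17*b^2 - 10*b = (b - 2)*(b^3 - 6*b^2 + 5*b) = (b - 2)*(b - 1)*(b^2 - 5*b) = b*(b - 2)*(b - 1)*(b - 5)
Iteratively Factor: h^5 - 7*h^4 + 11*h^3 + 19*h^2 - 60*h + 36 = (h - 3)*(h^4 - 4*h^3 - h^2 + 16*h - 12) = (h - 3)*(h + 2)*(h^3 - 6*h^2 + 11*h - 6) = (h - 3)*(h - 2)*(h + 2)*(h^2 - 4*h + 3) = (h - 3)*(h - 2)*(h - 1)*(h + 2)*(h - 3)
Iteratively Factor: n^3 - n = (n)*(n^2 - 1) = n*(n + 1)*(n - 1)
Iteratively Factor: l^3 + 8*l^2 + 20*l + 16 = (l + 2)*(l^2 + 6*l + 8) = (l + 2)*(l + 4)*(l + 2)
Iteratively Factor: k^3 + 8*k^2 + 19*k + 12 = (k + 1)*(k^2 + 7*k + 12) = (k + 1)*(k + 4)*(k + 3)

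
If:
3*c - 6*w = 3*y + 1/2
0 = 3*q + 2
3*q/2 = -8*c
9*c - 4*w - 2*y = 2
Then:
No Solution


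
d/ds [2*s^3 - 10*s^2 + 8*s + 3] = 6*s^2 - 20*s + 8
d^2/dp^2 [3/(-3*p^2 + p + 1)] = 6*(-9*p^2 + 3*p + (6*p - 1)^2 + 3)/(-3*p^2 + p + 1)^3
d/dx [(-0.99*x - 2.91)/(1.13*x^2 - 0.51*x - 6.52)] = (1.1187*x^2 + 6.5766*x + 4.9707)/(1.2769*x^4 - 1.1526*x^3 - 14.4751*x^2 + 6.6504*x + 42.5104)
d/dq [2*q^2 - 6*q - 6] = 4*q - 6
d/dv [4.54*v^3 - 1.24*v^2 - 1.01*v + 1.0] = 13.62*v^2 - 2.48*v - 1.01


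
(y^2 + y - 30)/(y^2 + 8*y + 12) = (y - 5)/(y + 2)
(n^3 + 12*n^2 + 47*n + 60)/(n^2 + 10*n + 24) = (n^2 + 8*n + 15)/(n + 6)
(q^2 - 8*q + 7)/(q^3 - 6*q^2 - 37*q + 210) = (q - 1)/(q^2 + q - 30)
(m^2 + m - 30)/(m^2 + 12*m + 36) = (m - 5)/(m + 6)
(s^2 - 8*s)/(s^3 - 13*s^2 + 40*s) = 1/(s - 5)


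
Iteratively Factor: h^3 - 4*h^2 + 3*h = (h)*(h^2 - 4*h + 3) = h*(h - 3)*(h - 1)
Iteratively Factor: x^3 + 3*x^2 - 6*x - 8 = (x + 1)*(x^2 + 2*x - 8) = (x + 1)*(x + 4)*(x - 2)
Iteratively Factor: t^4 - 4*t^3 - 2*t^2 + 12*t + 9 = (t + 1)*(t^3 - 5*t^2 + 3*t + 9) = (t - 3)*(t + 1)*(t^2 - 2*t - 3) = (t - 3)*(t + 1)^2*(t - 3)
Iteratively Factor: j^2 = (j)*(j)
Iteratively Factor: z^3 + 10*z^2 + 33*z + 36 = (z + 3)*(z^2 + 7*z + 12) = (z + 3)*(z + 4)*(z + 3)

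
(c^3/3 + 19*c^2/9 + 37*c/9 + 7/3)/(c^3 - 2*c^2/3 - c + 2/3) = (3*c^2 + 16*c + 21)/(3*(3*c^2 - 5*c + 2))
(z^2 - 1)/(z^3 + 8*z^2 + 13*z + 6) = (z - 1)/(z^2 + 7*z + 6)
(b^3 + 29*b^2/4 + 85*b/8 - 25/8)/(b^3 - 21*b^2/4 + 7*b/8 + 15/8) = (8*b^3 + 58*b^2 + 85*b - 25)/(8*b^3 - 42*b^2 + 7*b + 15)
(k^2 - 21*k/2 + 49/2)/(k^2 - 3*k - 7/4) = 2*(k - 7)/(2*k + 1)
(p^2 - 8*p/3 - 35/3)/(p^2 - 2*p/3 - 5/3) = (-3*p^2 + 8*p + 35)/(-3*p^2 + 2*p + 5)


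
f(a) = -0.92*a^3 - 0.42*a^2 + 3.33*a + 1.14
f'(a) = -2.76*a^2 - 0.84*a + 3.33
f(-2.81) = 8.88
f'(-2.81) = -16.10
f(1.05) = 3.11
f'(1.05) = -0.59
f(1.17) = 2.99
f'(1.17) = -1.43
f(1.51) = 2.04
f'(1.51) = -4.23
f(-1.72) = -1.15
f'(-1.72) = -3.39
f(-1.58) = -1.54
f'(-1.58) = -2.23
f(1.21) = 2.92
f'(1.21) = -1.73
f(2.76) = -12.21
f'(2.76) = -20.01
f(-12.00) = 1490.46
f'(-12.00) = -384.03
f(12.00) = -1609.14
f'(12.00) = -404.19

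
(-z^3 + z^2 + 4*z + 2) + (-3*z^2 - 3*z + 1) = -z^3 - 2*z^2 + z + 3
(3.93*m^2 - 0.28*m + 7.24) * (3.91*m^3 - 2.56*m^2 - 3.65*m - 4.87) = 15.3663*m^5 - 11.1556*m^4 + 14.6807*m^3 - 36.6515*m^2 - 25.0624*m - 35.2588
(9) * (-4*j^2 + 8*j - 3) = -36*j^2 + 72*j - 27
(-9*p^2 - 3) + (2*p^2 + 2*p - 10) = -7*p^2 + 2*p - 13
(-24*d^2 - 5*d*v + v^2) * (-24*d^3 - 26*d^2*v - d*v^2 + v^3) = 576*d^5 + 744*d^4*v + 130*d^3*v^2 - 45*d^2*v^3 - 6*d*v^4 + v^5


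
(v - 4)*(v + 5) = v^2 + v - 20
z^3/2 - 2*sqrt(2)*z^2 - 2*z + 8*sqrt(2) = (z/2 + 1)*(z - 2)*(z - 4*sqrt(2))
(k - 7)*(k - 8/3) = k^2 - 29*k/3 + 56/3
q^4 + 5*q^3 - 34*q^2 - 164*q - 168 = (q - 6)*(q + 2)^2*(q + 7)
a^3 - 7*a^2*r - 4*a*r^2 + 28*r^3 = (a - 7*r)*(a - 2*r)*(a + 2*r)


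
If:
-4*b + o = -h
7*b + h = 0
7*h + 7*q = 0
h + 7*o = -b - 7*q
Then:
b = 0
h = 0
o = 0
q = 0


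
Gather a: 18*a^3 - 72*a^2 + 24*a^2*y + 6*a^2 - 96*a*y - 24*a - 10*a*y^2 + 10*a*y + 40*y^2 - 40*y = 18*a^3 + a^2*(24*y - 66) + a*(-10*y^2 - 86*y - 24) + 40*y^2 - 40*y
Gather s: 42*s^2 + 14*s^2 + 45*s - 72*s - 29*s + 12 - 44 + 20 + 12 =56*s^2 - 56*s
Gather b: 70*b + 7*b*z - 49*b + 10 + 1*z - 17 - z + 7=b*(7*z + 21)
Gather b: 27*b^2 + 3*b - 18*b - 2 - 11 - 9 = 27*b^2 - 15*b - 22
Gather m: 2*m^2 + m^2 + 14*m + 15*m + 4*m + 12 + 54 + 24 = 3*m^2 + 33*m + 90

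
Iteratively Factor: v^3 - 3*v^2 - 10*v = (v)*(v^2 - 3*v - 10) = v*(v + 2)*(v - 5)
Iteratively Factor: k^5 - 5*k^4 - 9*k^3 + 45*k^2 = (k - 3)*(k^4 - 2*k^3 - 15*k^2) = k*(k - 3)*(k^3 - 2*k^2 - 15*k) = k*(k - 3)*(k + 3)*(k^2 - 5*k) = k*(k - 5)*(k - 3)*(k + 3)*(k)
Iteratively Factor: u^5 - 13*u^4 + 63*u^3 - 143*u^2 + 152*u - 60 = (u - 2)*(u^4 - 11*u^3 + 41*u^2 - 61*u + 30) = (u - 5)*(u - 2)*(u^3 - 6*u^2 + 11*u - 6) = (u - 5)*(u - 2)^2*(u^2 - 4*u + 3) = (u - 5)*(u - 2)^2*(u - 1)*(u - 3)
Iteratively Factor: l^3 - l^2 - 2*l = (l + 1)*(l^2 - 2*l) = l*(l + 1)*(l - 2)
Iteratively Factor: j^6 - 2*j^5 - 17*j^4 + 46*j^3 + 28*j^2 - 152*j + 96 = (j - 1)*(j^5 - j^4 - 18*j^3 + 28*j^2 + 56*j - 96) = (j - 1)*(j + 2)*(j^4 - 3*j^3 - 12*j^2 + 52*j - 48) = (j - 2)*(j - 1)*(j + 2)*(j^3 - j^2 - 14*j + 24) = (j - 2)*(j - 1)*(j + 2)*(j + 4)*(j^2 - 5*j + 6) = (j - 2)^2*(j - 1)*(j + 2)*(j + 4)*(j - 3)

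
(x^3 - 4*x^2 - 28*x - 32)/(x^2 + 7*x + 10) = (x^2 - 6*x - 16)/(x + 5)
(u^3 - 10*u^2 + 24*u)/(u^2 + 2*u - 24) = u*(u - 6)/(u + 6)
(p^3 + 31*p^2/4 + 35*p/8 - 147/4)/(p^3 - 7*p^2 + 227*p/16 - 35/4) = 2*(2*p^2 + 19*p + 42)/(4*p^2 - 21*p + 20)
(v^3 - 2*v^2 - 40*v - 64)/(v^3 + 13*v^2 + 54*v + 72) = (v^2 - 6*v - 16)/(v^2 + 9*v + 18)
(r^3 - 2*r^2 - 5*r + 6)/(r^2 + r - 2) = r - 3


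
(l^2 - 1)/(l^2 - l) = (l + 1)/l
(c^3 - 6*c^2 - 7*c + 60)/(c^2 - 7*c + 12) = (c^2 - 2*c - 15)/(c - 3)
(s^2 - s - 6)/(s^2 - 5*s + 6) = (s + 2)/(s - 2)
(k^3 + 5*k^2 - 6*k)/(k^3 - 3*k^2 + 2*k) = (k + 6)/(k - 2)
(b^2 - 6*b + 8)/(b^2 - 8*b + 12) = (b - 4)/(b - 6)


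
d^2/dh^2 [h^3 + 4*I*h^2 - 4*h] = 6*h + 8*I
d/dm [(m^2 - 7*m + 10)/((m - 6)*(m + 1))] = 2*(m^2 - 16*m + 46)/(m^4 - 10*m^3 + 13*m^2 + 60*m + 36)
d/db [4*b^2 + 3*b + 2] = 8*b + 3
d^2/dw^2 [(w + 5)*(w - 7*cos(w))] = (7*w + 35)*cos(w) + 14*sin(w) + 2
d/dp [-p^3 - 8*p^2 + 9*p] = -3*p^2 - 16*p + 9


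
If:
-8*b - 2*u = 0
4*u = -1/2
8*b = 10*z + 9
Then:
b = 1/32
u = -1/8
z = -7/8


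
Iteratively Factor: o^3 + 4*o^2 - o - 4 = (o + 4)*(o^2 - 1) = (o - 1)*(o + 4)*(o + 1)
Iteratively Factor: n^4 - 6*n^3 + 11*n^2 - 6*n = (n - 2)*(n^3 - 4*n^2 + 3*n) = (n - 2)*(n - 1)*(n^2 - 3*n) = n*(n - 2)*(n - 1)*(n - 3)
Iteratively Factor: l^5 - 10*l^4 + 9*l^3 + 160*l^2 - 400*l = (l - 5)*(l^4 - 5*l^3 - 16*l^2 + 80*l) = (l - 5)^2*(l^3 - 16*l) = l*(l - 5)^2*(l^2 - 16) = l*(l - 5)^2*(l - 4)*(l + 4)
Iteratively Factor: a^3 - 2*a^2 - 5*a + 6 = (a + 2)*(a^2 - 4*a + 3) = (a - 1)*(a + 2)*(a - 3)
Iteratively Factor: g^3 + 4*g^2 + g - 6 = (g + 2)*(g^2 + 2*g - 3) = (g - 1)*(g + 2)*(g + 3)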